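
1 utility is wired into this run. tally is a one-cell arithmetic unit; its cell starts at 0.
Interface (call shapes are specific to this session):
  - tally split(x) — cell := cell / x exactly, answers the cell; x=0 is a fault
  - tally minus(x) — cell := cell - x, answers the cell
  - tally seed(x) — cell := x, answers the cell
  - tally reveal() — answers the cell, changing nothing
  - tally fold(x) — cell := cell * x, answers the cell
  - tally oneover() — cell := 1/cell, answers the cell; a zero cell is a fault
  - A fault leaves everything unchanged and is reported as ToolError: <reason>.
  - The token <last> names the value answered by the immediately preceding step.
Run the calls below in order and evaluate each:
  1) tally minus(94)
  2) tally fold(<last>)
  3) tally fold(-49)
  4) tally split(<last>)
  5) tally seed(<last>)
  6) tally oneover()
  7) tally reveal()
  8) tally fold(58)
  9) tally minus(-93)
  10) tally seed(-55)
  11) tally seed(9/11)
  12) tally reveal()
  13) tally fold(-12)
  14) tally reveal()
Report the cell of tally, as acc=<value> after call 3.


Answer: acc=-432964

Derivation:
$ tally minus x: 94
:: -94
$ tally fold x: <last>
:: 8836
$ tally fold x: -49
:: -432964
$ tally split x: <last>
:: 1
$ tally seed x: <last>
:: 1
$ tally oneover
:: 1
$ tally reveal
:: 1
$ tally fold x: 58
:: 58
$ tally minus x: -93
:: 151
$ tally seed x: -55
:: -55
$ tally seed x: 9/11
:: 9/11
$ tally reveal
:: 9/11
$ tally fold x: -12
:: -108/11
$ tally reveal
:: -108/11


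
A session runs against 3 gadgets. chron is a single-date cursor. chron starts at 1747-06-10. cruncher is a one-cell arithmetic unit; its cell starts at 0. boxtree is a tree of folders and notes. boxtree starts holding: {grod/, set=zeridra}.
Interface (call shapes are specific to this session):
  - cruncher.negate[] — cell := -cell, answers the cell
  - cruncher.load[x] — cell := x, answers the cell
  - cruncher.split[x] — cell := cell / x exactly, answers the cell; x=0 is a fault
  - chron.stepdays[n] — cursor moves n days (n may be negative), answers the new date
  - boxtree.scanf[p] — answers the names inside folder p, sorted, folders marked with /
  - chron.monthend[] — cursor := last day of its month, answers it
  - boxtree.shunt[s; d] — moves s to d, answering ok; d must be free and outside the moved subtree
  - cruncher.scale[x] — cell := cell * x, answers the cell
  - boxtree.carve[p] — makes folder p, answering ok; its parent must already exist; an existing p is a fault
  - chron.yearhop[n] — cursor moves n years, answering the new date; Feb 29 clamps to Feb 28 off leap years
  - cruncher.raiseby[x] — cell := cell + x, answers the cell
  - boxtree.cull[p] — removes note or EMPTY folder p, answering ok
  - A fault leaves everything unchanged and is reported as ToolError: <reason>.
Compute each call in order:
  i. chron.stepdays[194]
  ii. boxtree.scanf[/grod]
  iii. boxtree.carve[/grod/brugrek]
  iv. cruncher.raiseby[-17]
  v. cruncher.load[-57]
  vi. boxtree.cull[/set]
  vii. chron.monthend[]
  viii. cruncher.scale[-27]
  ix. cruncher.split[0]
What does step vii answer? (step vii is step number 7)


-> chron.stepdays(194)
<- 1747-12-21
-> boxtree.scanf(/grod)
<- []
-> boxtree.carve(/grod/brugrek)
<- ok
-> cruncher.raiseby(-17)
<- -17
-> cruncher.load(-57)
<- -57
-> boxtree.cull(/set)
<- ok
-> chron.monthend()
<- 1747-12-31
-> cruncher.scale(-27)
<- 1539
-> cruncher.split(0)
<- ToolError: division by zero

Answer: 1747-12-31


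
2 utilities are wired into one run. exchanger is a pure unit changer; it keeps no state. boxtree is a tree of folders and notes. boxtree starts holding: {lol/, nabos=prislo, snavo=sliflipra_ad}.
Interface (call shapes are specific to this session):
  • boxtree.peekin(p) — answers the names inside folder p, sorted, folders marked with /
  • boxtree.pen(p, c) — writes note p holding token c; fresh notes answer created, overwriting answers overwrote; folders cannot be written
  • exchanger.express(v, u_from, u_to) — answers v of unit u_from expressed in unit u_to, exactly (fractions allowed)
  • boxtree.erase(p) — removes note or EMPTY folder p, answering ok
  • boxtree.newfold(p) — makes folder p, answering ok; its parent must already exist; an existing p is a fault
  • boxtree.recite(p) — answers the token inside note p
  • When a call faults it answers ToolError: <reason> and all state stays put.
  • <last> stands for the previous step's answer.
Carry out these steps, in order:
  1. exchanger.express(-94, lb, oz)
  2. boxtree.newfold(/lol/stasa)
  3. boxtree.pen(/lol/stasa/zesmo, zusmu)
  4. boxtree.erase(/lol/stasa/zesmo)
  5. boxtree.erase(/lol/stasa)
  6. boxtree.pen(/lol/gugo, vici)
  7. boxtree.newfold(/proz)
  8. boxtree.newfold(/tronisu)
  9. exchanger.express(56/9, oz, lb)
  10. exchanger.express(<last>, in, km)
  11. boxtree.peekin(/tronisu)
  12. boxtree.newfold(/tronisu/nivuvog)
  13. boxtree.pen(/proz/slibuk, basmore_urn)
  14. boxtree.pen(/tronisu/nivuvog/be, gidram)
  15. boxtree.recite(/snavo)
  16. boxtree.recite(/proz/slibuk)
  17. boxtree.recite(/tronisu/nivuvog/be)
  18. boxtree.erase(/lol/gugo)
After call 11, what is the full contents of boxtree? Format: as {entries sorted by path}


Answer: {lol/, lol/gugo=vici, nabos=prislo, proz/, snavo=sliflipra_ad, tronisu/}

Derivation:
CALL exchanger.express[v→-94; u_from→lb; u_to→oz]
RET  -1504
CALL boxtree.newfold[p→/lol/stasa]
RET  ok
CALL boxtree.pen[p→/lol/stasa/zesmo; c→zusmu]
RET  created
CALL boxtree.erase[p→/lol/stasa/zesmo]
RET  ok
CALL boxtree.erase[p→/lol/stasa]
RET  ok
CALL boxtree.pen[p→/lol/gugo; c→vici]
RET  created
CALL boxtree.newfold[p→/proz]
RET  ok
CALL boxtree.newfold[p→/tronisu]
RET  ok
CALL exchanger.express[v→56/9; u_from→oz; u_to→lb]
RET  7/18
CALL exchanger.express[v→<last>; u_from→in; u_to→km]
RET  889/90000000
CALL boxtree.peekin[p→/tronisu]
RET  []
CALL boxtree.newfold[p→/tronisu/nivuvog]
RET  ok
CALL boxtree.pen[p→/proz/slibuk; c→basmore_urn]
RET  created
CALL boxtree.pen[p→/tronisu/nivuvog/be; c→gidram]
RET  created
CALL boxtree.recite[p→/snavo]
RET  sliflipra_ad
CALL boxtree.recite[p→/proz/slibuk]
RET  basmore_urn
CALL boxtree.recite[p→/tronisu/nivuvog/be]
RET  gidram
CALL boxtree.erase[p→/lol/gugo]
RET  ok


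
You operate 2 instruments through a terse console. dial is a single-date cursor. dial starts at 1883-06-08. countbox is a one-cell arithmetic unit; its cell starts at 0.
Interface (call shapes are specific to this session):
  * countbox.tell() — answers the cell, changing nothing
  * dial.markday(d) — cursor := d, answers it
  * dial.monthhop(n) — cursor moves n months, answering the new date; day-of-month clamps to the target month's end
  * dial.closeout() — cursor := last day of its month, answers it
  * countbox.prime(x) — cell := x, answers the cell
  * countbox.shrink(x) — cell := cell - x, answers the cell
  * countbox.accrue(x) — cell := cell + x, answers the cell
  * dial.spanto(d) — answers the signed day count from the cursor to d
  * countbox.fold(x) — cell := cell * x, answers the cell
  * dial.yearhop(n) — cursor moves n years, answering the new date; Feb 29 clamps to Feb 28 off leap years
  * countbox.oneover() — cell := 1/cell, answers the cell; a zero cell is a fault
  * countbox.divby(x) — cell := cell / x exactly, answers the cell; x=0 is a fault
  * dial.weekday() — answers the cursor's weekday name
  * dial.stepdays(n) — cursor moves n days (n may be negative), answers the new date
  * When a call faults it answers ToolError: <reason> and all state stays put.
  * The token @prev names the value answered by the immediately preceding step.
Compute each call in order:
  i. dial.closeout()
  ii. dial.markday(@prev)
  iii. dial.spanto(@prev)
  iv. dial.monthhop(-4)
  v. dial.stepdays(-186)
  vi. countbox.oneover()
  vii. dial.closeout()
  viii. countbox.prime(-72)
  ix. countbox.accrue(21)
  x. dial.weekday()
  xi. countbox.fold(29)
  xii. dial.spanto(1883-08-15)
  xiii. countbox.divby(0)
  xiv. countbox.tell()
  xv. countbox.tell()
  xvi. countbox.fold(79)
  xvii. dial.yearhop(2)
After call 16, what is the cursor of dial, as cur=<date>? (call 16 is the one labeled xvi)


Answer: cur=1882-08-31

Derivation:
-- closeout() : 1883-06-30
-- markday(d=@prev) : 1883-06-30
-- spanto(d=@prev) : 0
-- monthhop(n=-4) : 1883-02-28
-- stepdays(n=-186) : 1882-08-26
-- oneover() : ToolError: reciprocal of zero
-- closeout() : 1882-08-31
-- prime(x=-72) : -72
-- accrue(x=21) : -51
-- weekday() : Thursday
-- fold(x=29) : -1479
-- spanto(d=1883-08-15) : 349
-- divby(x=0) : ToolError: division by zero
-- tell() : -1479
-- tell() : -1479
-- fold(x=79) : -116841
-- yearhop(n=2) : 1884-08-31


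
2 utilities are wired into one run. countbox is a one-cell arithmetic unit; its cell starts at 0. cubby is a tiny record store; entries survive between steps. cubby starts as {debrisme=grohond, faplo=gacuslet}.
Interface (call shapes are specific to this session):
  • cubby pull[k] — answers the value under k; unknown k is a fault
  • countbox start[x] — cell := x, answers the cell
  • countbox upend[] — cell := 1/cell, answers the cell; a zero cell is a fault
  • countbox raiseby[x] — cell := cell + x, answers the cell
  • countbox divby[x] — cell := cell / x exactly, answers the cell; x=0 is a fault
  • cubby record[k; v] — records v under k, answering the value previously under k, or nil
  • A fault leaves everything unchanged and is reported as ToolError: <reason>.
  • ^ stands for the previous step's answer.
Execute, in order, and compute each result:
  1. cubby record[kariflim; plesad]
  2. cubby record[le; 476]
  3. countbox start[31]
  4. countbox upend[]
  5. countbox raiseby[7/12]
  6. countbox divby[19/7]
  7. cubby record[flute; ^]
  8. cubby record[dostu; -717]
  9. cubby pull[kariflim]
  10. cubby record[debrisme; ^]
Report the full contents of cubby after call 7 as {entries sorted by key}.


==> cubby record(k='kariflim', v='plesad')
<== nil
==> cubby record(k='le', v='476')
<== nil
==> countbox start(x='31')
<== 31
==> countbox upend()
<== 1/31
==> countbox raiseby(x='7/12')
<== 229/372
==> countbox divby(x='19/7')
<== 1603/7068
==> cubby record(k='flute', v='^')
<== nil
==> cubby record(k='dostu', v='-717')
<== nil
==> cubby pull(k='kariflim')
<== plesad
==> cubby record(k='debrisme', v='^')
<== grohond

Answer: {debrisme=grohond, faplo=gacuslet, flute=1603/7068, kariflim=plesad, le=476}


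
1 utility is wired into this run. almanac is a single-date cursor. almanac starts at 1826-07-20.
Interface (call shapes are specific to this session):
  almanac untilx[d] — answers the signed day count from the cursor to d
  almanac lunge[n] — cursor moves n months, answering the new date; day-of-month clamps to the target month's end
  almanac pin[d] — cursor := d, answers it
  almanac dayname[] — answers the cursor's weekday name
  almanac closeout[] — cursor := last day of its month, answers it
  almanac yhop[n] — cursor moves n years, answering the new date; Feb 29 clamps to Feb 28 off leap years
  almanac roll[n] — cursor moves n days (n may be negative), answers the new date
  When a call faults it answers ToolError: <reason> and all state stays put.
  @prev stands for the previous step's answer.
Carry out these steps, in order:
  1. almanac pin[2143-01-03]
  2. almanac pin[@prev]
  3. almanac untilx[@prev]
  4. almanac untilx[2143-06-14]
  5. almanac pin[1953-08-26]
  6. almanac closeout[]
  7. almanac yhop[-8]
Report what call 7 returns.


Answer: 1945-08-31

Derivation:
Invoking almanac pin(d: 2143-01-03), and see 2143-01-03.
I run almanac pin(d: @prev), and observe 2143-01-03.
Next I call almanac untilx(d: @prev), yielding 0.
I use almanac untilx(d: 2143-06-14), — result: 162.
Next I call almanac pin(d: 1953-08-26), — result: 1953-08-26.
I try almanac closeout(), yielding 1953-08-31.
I invoke almanac yhop(n: -8): 1945-08-31.


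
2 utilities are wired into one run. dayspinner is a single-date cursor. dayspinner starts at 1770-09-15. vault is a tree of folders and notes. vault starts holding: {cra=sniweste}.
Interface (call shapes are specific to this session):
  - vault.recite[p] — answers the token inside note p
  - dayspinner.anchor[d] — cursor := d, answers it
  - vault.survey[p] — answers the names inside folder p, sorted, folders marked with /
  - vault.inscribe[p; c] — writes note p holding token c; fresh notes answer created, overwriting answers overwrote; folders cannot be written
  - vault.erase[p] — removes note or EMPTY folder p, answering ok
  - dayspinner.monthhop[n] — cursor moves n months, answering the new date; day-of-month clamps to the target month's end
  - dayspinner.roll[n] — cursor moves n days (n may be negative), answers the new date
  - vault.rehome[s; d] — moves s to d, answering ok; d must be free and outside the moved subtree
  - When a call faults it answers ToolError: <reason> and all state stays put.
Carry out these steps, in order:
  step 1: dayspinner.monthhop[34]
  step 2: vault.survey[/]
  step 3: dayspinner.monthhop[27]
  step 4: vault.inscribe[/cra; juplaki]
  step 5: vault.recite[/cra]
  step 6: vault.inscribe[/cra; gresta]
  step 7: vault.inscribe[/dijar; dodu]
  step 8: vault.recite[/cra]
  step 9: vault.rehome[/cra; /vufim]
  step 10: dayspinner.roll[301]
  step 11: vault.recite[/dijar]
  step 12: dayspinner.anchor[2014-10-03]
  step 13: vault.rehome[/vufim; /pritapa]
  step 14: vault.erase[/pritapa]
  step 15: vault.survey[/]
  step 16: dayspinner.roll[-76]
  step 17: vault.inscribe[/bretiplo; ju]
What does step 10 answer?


Answer: 1776-08-11

Derivation:
Using dayspinner.monthhop using n→34, which returns 1773-07-15.
Then vault.survey using p→/, which returns [cra].
Then dayspinner.monthhop using n→27, giving 1775-10-15.
I try vault.inscribe using p→/cra, c→juplaki, and see overwrote.
Next I call vault.recite using p→/cra, giving juplaki.
Using vault.inscribe using p→/cra, c→gresta, which returns overwrote.
Then vault.inscribe using p→/dijar, c→dodu, which returns created.
Next I call vault.recite using p→/cra, yielding gresta.
I try vault.rehome using s→/cra, d→/vufim, → ok.
Then dayspinner.roll using n→301: 1776-08-11.
Using vault.recite using p→/dijar: dodu.
Using dayspinner.anchor using d→2014-10-03, — result: 2014-10-03.
Using vault.rehome using s→/vufim, d→/pritapa, → ok.
Then vault.erase using p→/pritapa, — result: ok.
Using vault.survey using p→/, and see [dijar].
I run dayspinner.roll using n→-76, → 2014-07-19.
I try vault.inscribe using p→/bretiplo, c→ju, and see created.


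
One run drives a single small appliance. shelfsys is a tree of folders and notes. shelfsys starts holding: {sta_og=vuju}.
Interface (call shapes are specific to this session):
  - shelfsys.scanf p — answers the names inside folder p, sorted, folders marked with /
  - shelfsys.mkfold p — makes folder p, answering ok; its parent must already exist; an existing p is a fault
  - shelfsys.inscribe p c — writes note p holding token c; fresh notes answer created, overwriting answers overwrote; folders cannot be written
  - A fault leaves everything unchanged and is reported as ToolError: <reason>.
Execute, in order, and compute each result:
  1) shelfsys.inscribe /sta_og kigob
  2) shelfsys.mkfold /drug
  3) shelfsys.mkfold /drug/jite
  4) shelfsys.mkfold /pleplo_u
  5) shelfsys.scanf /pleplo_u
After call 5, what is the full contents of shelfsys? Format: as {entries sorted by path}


[in] shelfsys.inscribe p: /sta_og c: kigob
= overwrote
[in] shelfsys.mkfold p: /drug
= ok
[in] shelfsys.mkfold p: /drug/jite
= ok
[in] shelfsys.mkfold p: /pleplo_u
= ok
[in] shelfsys.scanf p: /pleplo_u
= []

Answer: {drug/, drug/jite/, pleplo_u/, sta_og=kigob}


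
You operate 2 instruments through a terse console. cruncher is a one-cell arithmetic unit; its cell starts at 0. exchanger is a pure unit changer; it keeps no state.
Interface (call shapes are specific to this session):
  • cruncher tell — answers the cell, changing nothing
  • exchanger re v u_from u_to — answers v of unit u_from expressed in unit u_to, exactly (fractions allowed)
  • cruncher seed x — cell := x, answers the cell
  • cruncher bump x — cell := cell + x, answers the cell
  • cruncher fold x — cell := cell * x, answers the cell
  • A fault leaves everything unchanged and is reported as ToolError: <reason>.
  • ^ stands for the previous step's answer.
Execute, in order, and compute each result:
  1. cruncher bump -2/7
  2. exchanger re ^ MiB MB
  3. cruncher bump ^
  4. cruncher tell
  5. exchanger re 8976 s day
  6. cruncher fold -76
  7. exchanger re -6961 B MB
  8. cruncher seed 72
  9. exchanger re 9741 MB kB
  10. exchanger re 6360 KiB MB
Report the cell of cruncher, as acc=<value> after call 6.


Answer: acc=4865368/109375

Derivation:
;; cruncher bump(x='-2/7') ~> -2/7
;; exchanger re(v='^', u_from='MiB', u_to='MB') ~> -32768/109375
;; cruncher bump(x='^') ~> -64018/109375
;; cruncher tell() ~> -64018/109375
;; exchanger re(v='8976', u_from='s', u_to='day') ~> 187/1800
;; cruncher fold(x='-76') ~> 4865368/109375
;; exchanger re(v='-6961', u_from='B', u_to='MB') ~> -6961/1000000
;; cruncher seed(x='72') ~> 72
;; exchanger re(v='9741', u_from='MB', u_to='kB') ~> 9741000
;; exchanger re(v='6360', u_from='KiB', u_to='MB') ~> 20352/3125


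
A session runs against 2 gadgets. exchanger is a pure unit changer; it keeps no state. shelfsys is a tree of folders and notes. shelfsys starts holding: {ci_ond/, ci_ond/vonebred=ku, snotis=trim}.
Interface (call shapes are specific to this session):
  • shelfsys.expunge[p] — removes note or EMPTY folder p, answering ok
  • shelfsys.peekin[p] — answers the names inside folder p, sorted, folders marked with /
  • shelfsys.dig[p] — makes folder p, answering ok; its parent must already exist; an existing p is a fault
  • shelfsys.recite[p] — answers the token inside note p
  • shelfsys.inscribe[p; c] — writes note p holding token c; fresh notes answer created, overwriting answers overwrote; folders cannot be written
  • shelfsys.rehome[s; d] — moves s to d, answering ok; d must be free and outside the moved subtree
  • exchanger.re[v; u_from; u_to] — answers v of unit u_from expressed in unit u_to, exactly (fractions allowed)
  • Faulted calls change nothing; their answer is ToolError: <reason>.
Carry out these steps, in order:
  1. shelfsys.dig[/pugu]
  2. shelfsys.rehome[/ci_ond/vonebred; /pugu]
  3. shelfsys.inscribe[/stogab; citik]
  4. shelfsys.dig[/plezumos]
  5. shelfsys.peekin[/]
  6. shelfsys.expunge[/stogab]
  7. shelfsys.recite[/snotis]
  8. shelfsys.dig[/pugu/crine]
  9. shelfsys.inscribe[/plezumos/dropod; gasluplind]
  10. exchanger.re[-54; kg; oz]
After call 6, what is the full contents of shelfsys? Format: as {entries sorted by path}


Answer: {ci_ond/, ci_ond/vonebred=ku, plezumos/, pugu/, snotis=trim}

Derivation:
~$ shelfsys.dig p='/pugu'
[out] ok
~$ shelfsys.rehome s='/ci_ond/vonebred' d='/pugu'
[out] ToolError: exists
~$ shelfsys.inscribe p='/stogab' c='citik'
[out] created
~$ shelfsys.dig p='/plezumos'
[out] ok
~$ shelfsys.peekin p='/'
[out] [ci_ond/, plezumos/, pugu/, snotis, stogab]
~$ shelfsys.expunge p='/stogab'
[out] ok
~$ shelfsys.recite p='/snotis'
[out] trim
~$ shelfsys.dig p='/pugu/crine'
[out] ok
~$ shelfsys.inscribe p='/plezumos/dropod' c='gasluplind'
[out] created
~$ exchanger.re v='-54' u_from='kg' u_to='oz'
[out] -86400000000/45359237


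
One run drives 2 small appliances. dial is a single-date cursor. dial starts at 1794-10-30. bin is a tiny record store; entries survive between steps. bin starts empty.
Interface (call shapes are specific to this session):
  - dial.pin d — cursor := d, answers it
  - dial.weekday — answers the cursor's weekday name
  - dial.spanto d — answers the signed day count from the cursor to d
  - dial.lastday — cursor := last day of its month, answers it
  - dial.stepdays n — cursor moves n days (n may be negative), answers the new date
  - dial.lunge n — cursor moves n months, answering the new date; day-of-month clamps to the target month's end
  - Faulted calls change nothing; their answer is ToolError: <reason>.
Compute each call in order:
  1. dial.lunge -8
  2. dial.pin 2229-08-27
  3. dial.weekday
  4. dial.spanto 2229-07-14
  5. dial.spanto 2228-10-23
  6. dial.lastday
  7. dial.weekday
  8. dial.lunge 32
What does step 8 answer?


·→ lunge(n=-8)
·← 1794-02-28
·→ pin(d=2229-08-27)
·← 2229-08-27
·→ weekday()
·← Thursday
·→ spanto(d=2229-07-14)
·← -44
·→ spanto(d=2228-10-23)
·← -308
·→ lastday()
·← 2229-08-31
·→ weekday()
·← Monday
·→ lunge(n=32)
·← 2232-04-30

Answer: 2232-04-30


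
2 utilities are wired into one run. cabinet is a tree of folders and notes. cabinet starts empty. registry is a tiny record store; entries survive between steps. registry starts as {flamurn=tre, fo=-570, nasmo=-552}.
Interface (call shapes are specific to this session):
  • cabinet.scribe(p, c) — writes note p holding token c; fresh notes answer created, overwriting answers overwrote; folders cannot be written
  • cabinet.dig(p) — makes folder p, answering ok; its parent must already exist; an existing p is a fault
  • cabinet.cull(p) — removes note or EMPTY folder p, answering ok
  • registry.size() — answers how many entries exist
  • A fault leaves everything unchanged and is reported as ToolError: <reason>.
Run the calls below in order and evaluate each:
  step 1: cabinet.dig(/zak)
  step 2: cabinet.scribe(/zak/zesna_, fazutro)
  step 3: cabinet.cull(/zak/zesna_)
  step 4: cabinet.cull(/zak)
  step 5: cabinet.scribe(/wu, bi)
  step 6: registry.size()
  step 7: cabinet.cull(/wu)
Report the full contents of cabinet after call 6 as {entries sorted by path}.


Invoking dig(/zak), which returns ok.
I try scribe(/zak/zesna_, fazutro), — result: created.
Now I run cull(/zak/zesna_): ok.
Next I call cull(/zak), — result: ok.
I invoke scribe(/wu, bi), and see created.
I run size(), — result: 3.
I try cull(/wu), yielding ok.

Answer: {wu=bi}


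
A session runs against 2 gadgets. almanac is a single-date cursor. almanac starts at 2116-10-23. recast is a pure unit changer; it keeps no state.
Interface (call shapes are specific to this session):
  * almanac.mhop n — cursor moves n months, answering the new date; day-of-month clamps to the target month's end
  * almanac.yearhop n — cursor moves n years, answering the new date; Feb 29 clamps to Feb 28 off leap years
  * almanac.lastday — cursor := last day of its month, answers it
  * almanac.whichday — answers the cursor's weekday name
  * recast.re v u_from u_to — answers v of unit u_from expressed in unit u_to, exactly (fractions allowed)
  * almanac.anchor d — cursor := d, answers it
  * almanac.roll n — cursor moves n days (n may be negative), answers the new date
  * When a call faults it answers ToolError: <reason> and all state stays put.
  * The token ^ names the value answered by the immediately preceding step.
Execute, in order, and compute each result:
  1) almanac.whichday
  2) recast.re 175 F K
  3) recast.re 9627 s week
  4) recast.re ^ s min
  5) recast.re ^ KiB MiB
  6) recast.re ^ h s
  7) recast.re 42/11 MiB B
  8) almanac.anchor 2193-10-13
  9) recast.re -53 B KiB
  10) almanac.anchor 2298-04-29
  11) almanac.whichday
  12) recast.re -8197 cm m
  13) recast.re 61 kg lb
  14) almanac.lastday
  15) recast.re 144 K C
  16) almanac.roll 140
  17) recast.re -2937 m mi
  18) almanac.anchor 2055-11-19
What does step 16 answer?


Act: almanac.whichday[]
Obs: Friday
Act: recast.re[175; F; K]
Obs: 63467/180
Act: recast.re[9627; s; week]
Obs: 3209/201600
Act: recast.re[^; s; min]
Obs: 3209/12096000
Act: recast.re[^; KiB; MiB]
Obs: 3209/12386304000
Act: recast.re[^; h; s]
Obs: 3209/3440640
Act: recast.re[42/11; MiB; B]
Obs: 44040192/11
Act: almanac.anchor[2193-10-13]
Obs: 2193-10-13
Act: recast.re[-53; B; KiB]
Obs: -53/1024
Act: almanac.anchor[2298-04-29]
Obs: 2298-04-29
Act: almanac.whichday[]
Obs: Friday
Act: recast.re[-8197; cm; m]
Obs: -8197/100
Act: recast.re[61; kg; lb]
Obs: 6100000000/45359237
Act: almanac.lastday[]
Obs: 2298-04-30
Act: recast.re[144; K; C]
Obs: -2583/20
Act: almanac.roll[140]
Obs: 2298-09-17
Act: recast.re[-2937; m; mi]
Obs: -11125/6096
Act: almanac.anchor[2055-11-19]
Obs: 2055-11-19

Answer: 2298-09-17


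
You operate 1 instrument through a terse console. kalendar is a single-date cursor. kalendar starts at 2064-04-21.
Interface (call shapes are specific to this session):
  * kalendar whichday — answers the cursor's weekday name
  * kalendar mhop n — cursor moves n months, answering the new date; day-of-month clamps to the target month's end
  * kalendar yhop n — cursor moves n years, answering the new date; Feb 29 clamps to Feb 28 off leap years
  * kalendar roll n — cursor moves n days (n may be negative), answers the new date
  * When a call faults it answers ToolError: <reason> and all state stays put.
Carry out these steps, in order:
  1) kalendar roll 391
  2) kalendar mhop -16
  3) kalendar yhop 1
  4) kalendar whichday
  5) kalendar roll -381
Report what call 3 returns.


Act: kalendar roll[n→391]
Obs: 2065-05-17
Act: kalendar mhop[n→-16]
Obs: 2064-01-17
Act: kalendar yhop[n→1]
Obs: 2065-01-17
Act: kalendar whichday[]
Obs: Saturday
Act: kalendar roll[n→-381]
Obs: 2064-01-02

Answer: 2065-01-17


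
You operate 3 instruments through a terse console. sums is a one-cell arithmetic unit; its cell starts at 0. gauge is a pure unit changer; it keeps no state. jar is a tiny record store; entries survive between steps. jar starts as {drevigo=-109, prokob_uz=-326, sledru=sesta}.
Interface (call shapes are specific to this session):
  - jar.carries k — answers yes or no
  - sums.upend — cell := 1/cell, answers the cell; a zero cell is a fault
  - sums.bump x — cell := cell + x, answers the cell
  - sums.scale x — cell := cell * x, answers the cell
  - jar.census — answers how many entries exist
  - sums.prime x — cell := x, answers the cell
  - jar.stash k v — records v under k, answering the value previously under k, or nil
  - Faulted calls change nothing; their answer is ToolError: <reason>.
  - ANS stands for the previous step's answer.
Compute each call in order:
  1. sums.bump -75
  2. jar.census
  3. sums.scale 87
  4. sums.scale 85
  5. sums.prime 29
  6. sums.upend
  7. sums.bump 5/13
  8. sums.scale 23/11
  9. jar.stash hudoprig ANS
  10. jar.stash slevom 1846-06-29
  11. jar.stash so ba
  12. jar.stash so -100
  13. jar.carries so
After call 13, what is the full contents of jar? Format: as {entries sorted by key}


Answer: {drevigo=-109, hudoprig=3634/4147, prokob_uz=-326, sledru=sesta, slevom=1846-06-29, so=-100}

Derivation:
Step: sums.bump[-75]
Result: -75
Step: jar.census[]
Result: 3
Step: sums.scale[87]
Result: -6525
Step: sums.scale[85]
Result: -554625
Step: sums.prime[29]
Result: 29
Step: sums.upend[]
Result: 1/29
Step: sums.bump[5/13]
Result: 158/377
Step: sums.scale[23/11]
Result: 3634/4147
Step: jar.stash[hudoprig; ANS]
Result: nil
Step: jar.stash[slevom; 1846-06-29]
Result: nil
Step: jar.stash[so; ba]
Result: nil
Step: jar.stash[so; -100]
Result: ba
Step: jar.carries[so]
Result: yes


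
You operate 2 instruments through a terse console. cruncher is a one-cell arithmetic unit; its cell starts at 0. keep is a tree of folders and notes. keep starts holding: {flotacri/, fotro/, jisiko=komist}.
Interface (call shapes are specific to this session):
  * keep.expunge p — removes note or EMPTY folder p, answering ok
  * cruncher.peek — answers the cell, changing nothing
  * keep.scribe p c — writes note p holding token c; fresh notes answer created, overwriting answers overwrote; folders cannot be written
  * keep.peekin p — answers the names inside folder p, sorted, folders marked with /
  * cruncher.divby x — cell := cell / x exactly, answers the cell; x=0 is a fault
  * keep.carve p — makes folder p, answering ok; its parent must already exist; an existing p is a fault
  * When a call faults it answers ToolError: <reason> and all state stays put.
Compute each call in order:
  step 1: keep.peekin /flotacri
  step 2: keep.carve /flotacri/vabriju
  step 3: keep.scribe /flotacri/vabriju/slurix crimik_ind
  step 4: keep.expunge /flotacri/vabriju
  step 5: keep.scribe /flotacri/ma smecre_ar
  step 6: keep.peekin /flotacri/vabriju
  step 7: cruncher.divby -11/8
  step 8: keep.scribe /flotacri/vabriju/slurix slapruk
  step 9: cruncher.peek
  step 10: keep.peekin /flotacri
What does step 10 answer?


Answer: [ma, vabriju/]

Derivation:
;; 1. keep.peekin(p: /flotacri) == []
;; 2. keep.carve(p: /flotacri/vabriju) == ok
;; 3. keep.scribe(p: /flotacri/vabriju/slurix, c: crimik_ind) == created
;; 4. keep.expunge(p: /flotacri/vabriju) == ToolError: not empty
;; 5. keep.scribe(p: /flotacri/ma, c: smecre_ar) == created
;; 6. keep.peekin(p: /flotacri/vabriju) == [slurix]
;; 7. cruncher.divby(x: -11/8) == 0
;; 8. keep.scribe(p: /flotacri/vabriju/slurix, c: slapruk) == overwrote
;; 9. cruncher.peek() == 0
;; 10. keep.peekin(p: /flotacri) == [ma, vabriju/]


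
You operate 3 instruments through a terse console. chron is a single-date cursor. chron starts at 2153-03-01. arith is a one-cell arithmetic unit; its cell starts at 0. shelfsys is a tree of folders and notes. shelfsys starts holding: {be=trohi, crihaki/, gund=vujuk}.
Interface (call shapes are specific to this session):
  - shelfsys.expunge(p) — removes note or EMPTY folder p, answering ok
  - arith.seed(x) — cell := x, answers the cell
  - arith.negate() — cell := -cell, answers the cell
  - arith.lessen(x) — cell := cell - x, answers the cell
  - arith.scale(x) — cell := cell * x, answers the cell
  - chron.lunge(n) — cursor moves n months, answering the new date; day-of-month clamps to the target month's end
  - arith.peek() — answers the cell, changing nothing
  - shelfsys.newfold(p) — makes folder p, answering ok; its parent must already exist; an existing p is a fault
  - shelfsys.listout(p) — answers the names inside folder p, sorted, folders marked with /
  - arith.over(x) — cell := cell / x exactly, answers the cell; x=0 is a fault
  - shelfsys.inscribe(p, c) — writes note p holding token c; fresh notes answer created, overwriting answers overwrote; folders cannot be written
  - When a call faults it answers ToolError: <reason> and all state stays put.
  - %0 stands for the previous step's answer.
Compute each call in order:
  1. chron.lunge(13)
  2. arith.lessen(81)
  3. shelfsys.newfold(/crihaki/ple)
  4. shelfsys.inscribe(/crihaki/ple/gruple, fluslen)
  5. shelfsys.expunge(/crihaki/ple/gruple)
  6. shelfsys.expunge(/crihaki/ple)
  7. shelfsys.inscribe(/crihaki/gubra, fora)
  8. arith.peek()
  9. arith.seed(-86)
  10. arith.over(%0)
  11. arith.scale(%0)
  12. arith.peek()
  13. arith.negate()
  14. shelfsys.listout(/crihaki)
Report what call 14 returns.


% lunge n='13'
  2154-04-01
% lessen x='81'
  -81
% newfold p='/crihaki/ple'
  ok
% inscribe p='/crihaki/ple/gruple' c='fluslen'
  created
% expunge p='/crihaki/ple/gruple'
  ok
% expunge p='/crihaki/ple'
  ok
% inscribe p='/crihaki/gubra' c='fora'
  created
% peek
  -81
% seed x='-86'
  -86
% over x='%0'
  1
% scale x='%0'
  1
% peek
  1
% negate
  -1
% listout p='/crihaki'
  [gubra]

Answer: [gubra]


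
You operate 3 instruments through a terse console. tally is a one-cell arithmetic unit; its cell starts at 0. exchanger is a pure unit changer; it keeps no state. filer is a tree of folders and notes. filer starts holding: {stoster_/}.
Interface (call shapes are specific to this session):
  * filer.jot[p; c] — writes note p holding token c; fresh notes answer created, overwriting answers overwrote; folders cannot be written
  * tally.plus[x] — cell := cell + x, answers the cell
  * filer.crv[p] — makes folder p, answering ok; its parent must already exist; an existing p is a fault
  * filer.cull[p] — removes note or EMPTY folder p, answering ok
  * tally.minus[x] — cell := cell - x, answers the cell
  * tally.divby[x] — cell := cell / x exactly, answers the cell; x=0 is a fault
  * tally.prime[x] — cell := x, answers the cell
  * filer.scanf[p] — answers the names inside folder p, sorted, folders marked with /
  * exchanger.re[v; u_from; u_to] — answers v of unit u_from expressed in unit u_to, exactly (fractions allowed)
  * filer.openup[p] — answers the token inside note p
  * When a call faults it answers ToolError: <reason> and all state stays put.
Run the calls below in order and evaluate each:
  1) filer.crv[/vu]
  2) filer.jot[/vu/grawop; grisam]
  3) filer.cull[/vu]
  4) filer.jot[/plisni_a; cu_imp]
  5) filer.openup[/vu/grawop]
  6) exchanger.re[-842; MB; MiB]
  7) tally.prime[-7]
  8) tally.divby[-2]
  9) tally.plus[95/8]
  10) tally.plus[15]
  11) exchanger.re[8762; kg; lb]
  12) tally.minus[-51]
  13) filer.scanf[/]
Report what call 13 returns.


;; crv(p='/vu') -> ok
;; jot(p='/vu/grawop', c='grisam') -> created
;; cull(p='/vu') -> ToolError: not empty
;; jot(p='/plisni_a', c='cu_imp') -> created
;; openup(p='/vu/grawop') -> grisam
;; re(v='-842', u_from='MB', u_to='MiB') -> -6578125/8192
;; prime(x='-7') -> -7
;; divby(x='-2') -> 7/2
;; plus(x='95/8') -> 123/8
;; plus(x='15') -> 243/8
;; re(v='8762', u_from='kg', u_to='lb') -> 876200000000/45359237
;; minus(x='-51') -> 651/8
;; scanf(p='/') -> [plisni_a, stoster_/, vu/]

Answer: [plisni_a, stoster_/, vu/]


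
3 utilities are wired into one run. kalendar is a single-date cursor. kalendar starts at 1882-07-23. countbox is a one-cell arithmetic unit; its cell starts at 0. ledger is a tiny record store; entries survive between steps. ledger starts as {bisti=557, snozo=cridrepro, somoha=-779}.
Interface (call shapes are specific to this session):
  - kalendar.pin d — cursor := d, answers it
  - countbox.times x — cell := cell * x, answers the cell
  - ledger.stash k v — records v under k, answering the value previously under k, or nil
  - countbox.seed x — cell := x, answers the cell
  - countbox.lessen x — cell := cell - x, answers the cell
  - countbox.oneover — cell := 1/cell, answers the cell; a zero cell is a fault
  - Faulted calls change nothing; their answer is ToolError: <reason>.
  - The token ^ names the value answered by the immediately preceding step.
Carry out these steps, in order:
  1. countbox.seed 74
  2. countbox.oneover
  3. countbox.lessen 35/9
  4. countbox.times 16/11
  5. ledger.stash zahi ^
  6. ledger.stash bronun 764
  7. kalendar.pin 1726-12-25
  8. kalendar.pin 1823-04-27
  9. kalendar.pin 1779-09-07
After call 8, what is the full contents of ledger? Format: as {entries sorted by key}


I run seed with x=74, — result: 74.
I run oneover: 1/74.
I run lessen with x=35/9, → -2581/666.
Then times with x=16/11, and see -20648/3663.
I run stash with k=zahi, v=^, and observe nil.
I try stash with k=bronun, v=764, giving nil.
I invoke pin with d=1726-12-25, giving 1726-12-25.
Now I run pin with d=1823-04-27, yielding 1823-04-27.
I use pin with d=1779-09-07: 1779-09-07.

Answer: {bisti=557, bronun=764, snozo=cridrepro, somoha=-779, zahi=-20648/3663}


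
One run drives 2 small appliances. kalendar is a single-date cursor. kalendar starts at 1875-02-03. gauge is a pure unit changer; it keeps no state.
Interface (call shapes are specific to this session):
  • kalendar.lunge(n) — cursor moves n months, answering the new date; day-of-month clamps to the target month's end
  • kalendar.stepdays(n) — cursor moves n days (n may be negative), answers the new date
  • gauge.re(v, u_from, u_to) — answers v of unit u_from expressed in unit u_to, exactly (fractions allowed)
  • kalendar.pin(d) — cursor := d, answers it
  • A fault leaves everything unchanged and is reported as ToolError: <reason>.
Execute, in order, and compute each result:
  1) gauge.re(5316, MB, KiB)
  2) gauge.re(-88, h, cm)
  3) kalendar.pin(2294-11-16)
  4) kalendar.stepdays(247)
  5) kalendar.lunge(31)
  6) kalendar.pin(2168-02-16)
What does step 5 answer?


Answer: 2298-02-21

Derivation:
Using gauge.re passing v=5316, u_from=MB, u_to=KiB, giving 20765625/4.
I invoke gauge.re passing v=-88, u_from=h, u_to=cm, yielding ToolError: incompatible units.
I try kalendar.pin passing d=2294-11-16, — result: 2294-11-16.
Using kalendar.stepdays passing n=247: 2295-07-21.
I invoke kalendar.lunge passing n=31, yielding 2298-02-21.
Next I call kalendar.pin passing d=2168-02-16, and get 2168-02-16.


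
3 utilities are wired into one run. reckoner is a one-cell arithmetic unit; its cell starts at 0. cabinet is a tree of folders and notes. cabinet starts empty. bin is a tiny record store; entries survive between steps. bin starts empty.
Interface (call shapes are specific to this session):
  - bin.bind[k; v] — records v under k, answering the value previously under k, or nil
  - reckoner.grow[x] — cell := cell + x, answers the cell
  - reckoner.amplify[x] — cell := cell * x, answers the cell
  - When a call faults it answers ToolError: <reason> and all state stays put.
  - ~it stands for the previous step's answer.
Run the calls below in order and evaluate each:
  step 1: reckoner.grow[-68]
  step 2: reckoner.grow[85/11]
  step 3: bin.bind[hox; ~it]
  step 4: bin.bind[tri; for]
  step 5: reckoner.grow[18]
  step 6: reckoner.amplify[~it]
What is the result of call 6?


Answer: 216225/121

Derivation:
Next I call reckoner.grow passing x='-68', → -68.
Using reckoner.grow passing x='85/11', — result: -663/11.
I invoke bin.bind passing k='hox', v='~it', yielding nil.
I use bin.bind passing k='tri', v='for', — result: nil.
Calling reckoner.grow passing x='18', and see -465/11.
I call reckoner.amplify passing x='~it', — result: 216225/121.


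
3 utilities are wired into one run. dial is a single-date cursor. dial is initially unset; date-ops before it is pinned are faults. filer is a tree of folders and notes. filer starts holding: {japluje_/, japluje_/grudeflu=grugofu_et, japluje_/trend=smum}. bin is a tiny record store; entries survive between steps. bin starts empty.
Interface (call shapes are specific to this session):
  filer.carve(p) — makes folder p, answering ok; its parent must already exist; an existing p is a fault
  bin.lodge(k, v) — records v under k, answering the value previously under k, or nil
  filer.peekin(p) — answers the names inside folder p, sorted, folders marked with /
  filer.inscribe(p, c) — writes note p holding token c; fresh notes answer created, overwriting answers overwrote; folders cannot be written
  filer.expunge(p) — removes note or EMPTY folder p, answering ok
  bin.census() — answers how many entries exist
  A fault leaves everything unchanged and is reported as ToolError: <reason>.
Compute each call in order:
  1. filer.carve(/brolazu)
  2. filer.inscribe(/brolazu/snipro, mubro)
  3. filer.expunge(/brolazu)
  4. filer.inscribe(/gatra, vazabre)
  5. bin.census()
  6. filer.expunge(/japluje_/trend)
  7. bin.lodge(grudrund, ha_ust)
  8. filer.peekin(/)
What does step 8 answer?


Answer: [brolazu/, gatra, japluje_/]

Derivation:
;; 1. filer.carve(p→/brolazu) => ok
;; 2. filer.inscribe(p→/brolazu/snipro, c→mubro) => created
;; 3. filer.expunge(p→/brolazu) => ToolError: not empty
;; 4. filer.inscribe(p→/gatra, c→vazabre) => created
;; 5. bin.census() => 0
;; 6. filer.expunge(p→/japluje_/trend) => ok
;; 7. bin.lodge(k→grudrund, v→ha_ust) => nil
;; 8. filer.peekin(p→/) => [brolazu/, gatra, japluje_/]


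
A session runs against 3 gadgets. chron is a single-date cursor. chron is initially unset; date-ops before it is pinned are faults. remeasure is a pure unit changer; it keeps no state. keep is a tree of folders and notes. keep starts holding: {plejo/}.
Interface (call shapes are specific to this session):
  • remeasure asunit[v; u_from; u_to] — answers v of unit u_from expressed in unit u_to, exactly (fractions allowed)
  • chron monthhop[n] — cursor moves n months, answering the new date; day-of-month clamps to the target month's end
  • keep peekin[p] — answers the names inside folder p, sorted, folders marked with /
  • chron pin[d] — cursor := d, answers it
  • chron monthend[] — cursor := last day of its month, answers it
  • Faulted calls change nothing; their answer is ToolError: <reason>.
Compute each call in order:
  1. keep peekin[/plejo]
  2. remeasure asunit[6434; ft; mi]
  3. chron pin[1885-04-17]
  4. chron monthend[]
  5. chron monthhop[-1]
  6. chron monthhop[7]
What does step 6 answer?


# keep peekin(/plejo) ~> []
# remeasure asunit(6434, ft, mi) ~> 3217/2640
# chron pin(1885-04-17) ~> 1885-04-17
# chron monthend() ~> 1885-04-30
# chron monthhop(-1) ~> 1885-03-30
# chron monthhop(7) ~> 1885-10-30

Answer: 1885-10-30
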